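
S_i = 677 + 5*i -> [677, 682, 687, 692, 697]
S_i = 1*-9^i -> [1, -9, 81, -729, 6561]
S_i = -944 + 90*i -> [-944, -854, -764, -674, -584]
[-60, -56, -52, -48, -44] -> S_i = -60 + 4*i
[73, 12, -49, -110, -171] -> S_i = 73 + -61*i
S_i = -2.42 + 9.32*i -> [-2.42, 6.9, 16.22, 25.54, 34.86]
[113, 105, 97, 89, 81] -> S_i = 113 + -8*i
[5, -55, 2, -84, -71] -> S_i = Random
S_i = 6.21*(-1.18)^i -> [6.21, -7.33, 8.65, -10.2, 12.04]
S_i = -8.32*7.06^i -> [-8.32, -58.74, -414.7, -2927.77, -20670.08]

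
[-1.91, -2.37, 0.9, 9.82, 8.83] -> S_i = Random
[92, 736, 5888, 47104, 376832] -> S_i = 92*8^i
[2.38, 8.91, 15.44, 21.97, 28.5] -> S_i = 2.38 + 6.53*i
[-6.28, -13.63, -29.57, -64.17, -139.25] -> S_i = -6.28*2.17^i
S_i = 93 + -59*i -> [93, 34, -25, -84, -143]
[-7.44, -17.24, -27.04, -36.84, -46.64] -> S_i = -7.44 + -9.80*i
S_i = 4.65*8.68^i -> [4.65, 40.36, 350.34, 3040.97, 26395.62]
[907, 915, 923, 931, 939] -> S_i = 907 + 8*i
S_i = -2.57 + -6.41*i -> [-2.57, -8.98, -15.39, -21.8, -28.21]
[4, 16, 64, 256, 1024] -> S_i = 4*4^i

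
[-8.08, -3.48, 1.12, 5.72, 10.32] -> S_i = -8.08 + 4.60*i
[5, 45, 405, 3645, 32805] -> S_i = 5*9^i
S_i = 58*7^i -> [58, 406, 2842, 19894, 139258]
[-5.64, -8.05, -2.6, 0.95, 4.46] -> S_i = Random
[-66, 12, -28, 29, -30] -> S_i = Random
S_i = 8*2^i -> [8, 16, 32, 64, 128]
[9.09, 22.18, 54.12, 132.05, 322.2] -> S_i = 9.09*2.44^i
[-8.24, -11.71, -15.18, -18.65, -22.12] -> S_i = -8.24 + -3.47*i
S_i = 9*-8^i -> [9, -72, 576, -4608, 36864]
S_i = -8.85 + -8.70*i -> [-8.85, -17.55, -26.25, -34.95, -43.65]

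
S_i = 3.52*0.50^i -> [3.52, 1.76, 0.88, 0.44, 0.22]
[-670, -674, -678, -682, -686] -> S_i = -670 + -4*i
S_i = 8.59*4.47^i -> [8.59, 38.4, 171.64, 767.21, 3429.44]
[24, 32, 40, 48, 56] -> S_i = 24 + 8*i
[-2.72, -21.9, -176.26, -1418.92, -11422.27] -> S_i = -2.72*8.05^i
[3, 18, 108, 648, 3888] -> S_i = 3*6^i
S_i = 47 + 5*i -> [47, 52, 57, 62, 67]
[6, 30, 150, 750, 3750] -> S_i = 6*5^i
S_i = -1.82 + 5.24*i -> [-1.82, 3.42, 8.66, 13.9, 19.14]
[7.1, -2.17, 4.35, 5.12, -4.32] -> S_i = Random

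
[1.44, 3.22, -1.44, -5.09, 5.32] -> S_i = Random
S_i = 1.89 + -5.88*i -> [1.89, -3.99, -9.87, -15.75, -21.63]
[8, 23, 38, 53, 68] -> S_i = 8 + 15*i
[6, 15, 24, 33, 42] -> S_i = 6 + 9*i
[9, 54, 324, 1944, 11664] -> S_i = 9*6^i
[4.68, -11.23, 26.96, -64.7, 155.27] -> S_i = 4.68*(-2.40)^i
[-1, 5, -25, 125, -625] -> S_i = -1*-5^i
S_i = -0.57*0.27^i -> [-0.57, -0.15, -0.04, -0.01, -0.0]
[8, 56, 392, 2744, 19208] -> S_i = 8*7^i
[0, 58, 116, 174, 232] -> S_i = 0 + 58*i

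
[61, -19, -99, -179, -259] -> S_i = 61 + -80*i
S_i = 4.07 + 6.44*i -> [4.07, 10.51, 16.95, 23.39, 29.83]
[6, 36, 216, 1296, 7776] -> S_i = 6*6^i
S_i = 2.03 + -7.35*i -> [2.03, -5.32, -12.67, -20.02, -27.37]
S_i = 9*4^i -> [9, 36, 144, 576, 2304]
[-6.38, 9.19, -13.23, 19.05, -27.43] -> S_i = -6.38*(-1.44)^i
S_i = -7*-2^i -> [-7, 14, -28, 56, -112]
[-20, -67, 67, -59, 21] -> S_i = Random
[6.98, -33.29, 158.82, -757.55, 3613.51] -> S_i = 6.98*(-4.77)^i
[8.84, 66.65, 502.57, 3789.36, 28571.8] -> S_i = 8.84*7.54^i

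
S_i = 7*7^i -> [7, 49, 343, 2401, 16807]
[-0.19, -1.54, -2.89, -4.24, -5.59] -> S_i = -0.19 + -1.35*i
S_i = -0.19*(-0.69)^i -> [-0.19, 0.13, -0.09, 0.06, -0.04]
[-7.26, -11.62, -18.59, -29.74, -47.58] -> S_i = -7.26*1.60^i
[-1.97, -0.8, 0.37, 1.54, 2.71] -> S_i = -1.97 + 1.17*i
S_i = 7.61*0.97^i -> [7.61, 7.38, 7.16, 6.95, 6.74]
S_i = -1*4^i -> [-1, -4, -16, -64, -256]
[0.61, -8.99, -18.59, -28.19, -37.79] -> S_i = 0.61 + -9.60*i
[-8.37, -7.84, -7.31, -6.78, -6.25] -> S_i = -8.37 + 0.53*i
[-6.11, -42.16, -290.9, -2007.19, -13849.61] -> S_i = -6.11*6.90^i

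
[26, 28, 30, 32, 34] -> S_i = 26 + 2*i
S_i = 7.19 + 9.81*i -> [7.19, 17.0, 26.81, 36.62, 46.43]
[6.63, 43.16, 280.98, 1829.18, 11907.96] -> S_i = 6.63*6.51^i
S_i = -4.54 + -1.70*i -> [-4.54, -6.24, -7.94, -9.64, -11.34]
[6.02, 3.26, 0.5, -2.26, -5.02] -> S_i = 6.02 + -2.76*i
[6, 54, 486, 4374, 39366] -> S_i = 6*9^i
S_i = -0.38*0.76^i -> [-0.38, -0.29, -0.22, -0.17, -0.13]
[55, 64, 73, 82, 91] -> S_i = 55 + 9*i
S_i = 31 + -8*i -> [31, 23, 15, 7, -1]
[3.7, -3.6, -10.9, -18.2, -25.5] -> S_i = 3.70 + -7.30*i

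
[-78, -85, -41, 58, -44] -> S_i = Random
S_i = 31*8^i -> [31, 248, 1984, 15872, 126976]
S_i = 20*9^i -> [20, 180, 1620, 14580, 131220]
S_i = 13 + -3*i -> [13, 10, 7, 4, 1]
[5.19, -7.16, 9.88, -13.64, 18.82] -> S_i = 5.19*(-1.38)^i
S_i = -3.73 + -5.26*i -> [-3.73, -8.99, -14.25, -19.51, -24.77]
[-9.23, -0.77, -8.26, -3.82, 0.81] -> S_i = Random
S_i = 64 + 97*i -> [64, 161, 258, 355, 452]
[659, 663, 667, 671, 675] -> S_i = 659 + 4*i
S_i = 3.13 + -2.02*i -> [3.13, 1.11, -0.91, -2.93, -4.95]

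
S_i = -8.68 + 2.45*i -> [-8.68, -6.23, -3.78, -1.33, 1.12]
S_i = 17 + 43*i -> [17, 60, 103, 146, 189]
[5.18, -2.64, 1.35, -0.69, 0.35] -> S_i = 5.18*(-0.51)^i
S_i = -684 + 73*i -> [-684, -611, -538, -465, -392]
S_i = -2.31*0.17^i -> [-2.31, -0.39, -0.07, -0.01, -0.0]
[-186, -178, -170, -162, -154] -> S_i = -186 + 8*i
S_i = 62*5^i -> [62, 310, 1550, 7750, 38750]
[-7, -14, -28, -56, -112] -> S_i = -7*2^i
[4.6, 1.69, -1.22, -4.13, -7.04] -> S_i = 4.60 + -2.91*i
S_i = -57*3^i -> [-57, -171, -513, -1539, -4617]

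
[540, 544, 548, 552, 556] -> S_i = 540 + 4*i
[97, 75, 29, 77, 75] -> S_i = Random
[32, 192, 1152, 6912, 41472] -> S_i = 32*6^i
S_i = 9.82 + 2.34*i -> [9.82, 12.16, 14.5, 16.84, 19.18]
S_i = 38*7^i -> [38, 266, 1862, 13034, 91238]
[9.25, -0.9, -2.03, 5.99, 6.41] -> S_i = Random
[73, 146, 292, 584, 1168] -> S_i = 73*2^i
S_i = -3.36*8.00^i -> [-3.36, -26.88, -215.04, -1720.32, -13762.56]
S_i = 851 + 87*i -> [851, 938, 1025, 1112, 1199]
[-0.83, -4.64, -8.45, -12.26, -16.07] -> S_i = -0.83 + -3.81*i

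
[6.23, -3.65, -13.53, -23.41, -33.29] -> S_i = 6.23 + -9.88*i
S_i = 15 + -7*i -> [15, 8, 1, -6, -13]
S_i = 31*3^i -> [31, 93, 279, 837, 2511]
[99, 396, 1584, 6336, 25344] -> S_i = 99*4^i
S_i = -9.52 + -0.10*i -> [-9.52, -9.62, -9.72, -9.82, -9.92]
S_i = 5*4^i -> [5, 20, 80, 320, 1280]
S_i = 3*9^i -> [3, 27, 243, 2187, 19683]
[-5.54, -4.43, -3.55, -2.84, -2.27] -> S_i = -5.54*0.80^i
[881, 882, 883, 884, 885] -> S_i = 881 + 1*i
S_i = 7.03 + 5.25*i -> [7.03, 12.28, 17.53, 22.78, 28.03]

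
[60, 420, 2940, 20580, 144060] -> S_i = 60*7^i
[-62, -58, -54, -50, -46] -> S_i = -62 + 4*i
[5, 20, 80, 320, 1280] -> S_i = 5*4^i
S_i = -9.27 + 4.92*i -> [-9.27, -4.35, 0.57, 5.49, 10.41]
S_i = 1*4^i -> [1, 4, 16, 64, 256]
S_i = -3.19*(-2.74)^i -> [-3.19, 8.74, -23.95, 65.62, -179.8]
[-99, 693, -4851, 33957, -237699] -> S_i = -99*-7^i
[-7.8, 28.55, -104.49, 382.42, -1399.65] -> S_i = -7.80*(-3.66)^i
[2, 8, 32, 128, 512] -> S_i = 2*4^i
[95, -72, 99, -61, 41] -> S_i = Random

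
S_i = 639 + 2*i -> [639, 641, 643, 645, 647]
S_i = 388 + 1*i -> [388, 389, 390, 391, 392]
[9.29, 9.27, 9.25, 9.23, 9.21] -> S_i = 9.29 + -0.02*i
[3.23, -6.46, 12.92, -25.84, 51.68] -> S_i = 3.23*(-2.00)^i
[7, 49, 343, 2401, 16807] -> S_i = 7*7^i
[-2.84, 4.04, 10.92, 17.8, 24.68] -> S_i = -2.84 + 6.88*i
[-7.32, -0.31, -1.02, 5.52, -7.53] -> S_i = Random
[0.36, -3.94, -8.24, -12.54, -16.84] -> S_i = 0.36 + -4.30*i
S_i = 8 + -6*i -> [8, 2, -4, -10, -16]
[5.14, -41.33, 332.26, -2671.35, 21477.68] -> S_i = 5.14*(-8.04)^i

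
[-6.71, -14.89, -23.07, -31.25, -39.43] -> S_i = -6.71 + -8.18*i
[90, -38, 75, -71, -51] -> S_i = Random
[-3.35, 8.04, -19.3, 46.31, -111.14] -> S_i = -3.35*(-2.40)^i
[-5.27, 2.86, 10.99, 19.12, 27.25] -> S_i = -5.27 + 8.13*i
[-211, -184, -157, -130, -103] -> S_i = -211 + 27*i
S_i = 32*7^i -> [32, 224, 1568, 10976, 76832]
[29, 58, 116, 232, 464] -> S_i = 29*2^i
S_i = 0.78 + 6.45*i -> [0.78, 7.23, 13.68, 20.13, 26.58]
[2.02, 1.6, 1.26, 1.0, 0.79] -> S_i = 2.02*0.79^i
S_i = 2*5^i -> [2, 10, 50, 250, 1250]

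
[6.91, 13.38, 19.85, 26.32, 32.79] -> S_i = 6.91 + 6.47*i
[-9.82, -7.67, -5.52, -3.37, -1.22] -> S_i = -9.82 + 2.15*i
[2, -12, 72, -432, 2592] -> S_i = 2*-6^i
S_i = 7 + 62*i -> [7, 69, 131, 193, 255]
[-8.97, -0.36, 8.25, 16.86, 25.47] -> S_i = -8.97 + 8.61*i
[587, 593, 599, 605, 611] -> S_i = 587 + 6*i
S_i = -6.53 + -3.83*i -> [-6.53, -10.36, -14.19, -18.02, -21.85]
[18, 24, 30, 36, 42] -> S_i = 18 + 6*i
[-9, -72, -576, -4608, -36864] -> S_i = -9*8^i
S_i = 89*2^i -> [89, 178, 356, 712, 1424]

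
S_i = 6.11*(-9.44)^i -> [6.11, -57.68, 544.48, -5139.93, 48520.94]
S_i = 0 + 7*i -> [0, 7, 14, 21, 28]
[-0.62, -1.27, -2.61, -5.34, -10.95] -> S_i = -0.62*2.05^i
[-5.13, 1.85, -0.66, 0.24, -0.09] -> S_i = -5.13*(-0.36)^i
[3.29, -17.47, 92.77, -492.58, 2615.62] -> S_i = 3.29*(-5.31)^i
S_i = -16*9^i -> [-16, -144, -1296, -11664, -104976]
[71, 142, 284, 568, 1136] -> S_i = 71*2^i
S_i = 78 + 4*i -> [78, 82, 86, 90, 94]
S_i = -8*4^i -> [-8, -32, -128, -512, -2048]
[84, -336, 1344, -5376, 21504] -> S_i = 84*-4^i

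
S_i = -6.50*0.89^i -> [-6.5, -5.78, -5.15, -4.58, -4.08]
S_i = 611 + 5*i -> [611, 616, 621, 626, 631]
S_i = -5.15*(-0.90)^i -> [-5.15, 4.64, -4.17, 3.75, -3.38]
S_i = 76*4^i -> [76, 304, 1216, 4864, 19456]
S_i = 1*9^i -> [1, 9, 81, 729, 6561]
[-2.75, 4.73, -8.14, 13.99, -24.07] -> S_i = -2.75*(-1.72)^i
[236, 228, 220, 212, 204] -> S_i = 236 + -8*i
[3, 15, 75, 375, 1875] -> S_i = 3*5^i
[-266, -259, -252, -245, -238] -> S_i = -266 + 7*i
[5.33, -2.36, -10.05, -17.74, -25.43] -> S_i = 5.33 + -7.69*i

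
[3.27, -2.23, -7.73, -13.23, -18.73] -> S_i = 3.27 + -5.50*i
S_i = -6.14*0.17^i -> [-6.14, -1.04, -0.18, -0.03, -0.01]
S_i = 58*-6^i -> [58, -348, 2088, -12528, 75168]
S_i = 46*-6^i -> [46, -276, 1656, -9936, 59616]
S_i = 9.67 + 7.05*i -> [9.67, 16.72, 23.77, 30.82, 37.87]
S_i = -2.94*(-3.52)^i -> [-2.94, 10.35, -36.43, 128.23, -451.35]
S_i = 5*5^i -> [5, 25, 125, 625, 3125]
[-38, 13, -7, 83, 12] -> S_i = Random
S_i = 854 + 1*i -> [854, 855, 856, 857, 858]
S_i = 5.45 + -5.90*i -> [5.45, -0.45, -6.35, -12.25, -18.15]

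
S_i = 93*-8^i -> [93, -744, 5952, -47616, 380928]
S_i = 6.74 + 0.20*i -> [6.74, 6.94, 7.14, 7.34, 7.54]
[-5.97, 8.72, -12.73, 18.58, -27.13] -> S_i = -5.97*(-1.46)^i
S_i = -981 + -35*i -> [-981, -1016, -1051, -1086, -1121]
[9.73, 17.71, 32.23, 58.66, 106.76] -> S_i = 9.73*1.82^i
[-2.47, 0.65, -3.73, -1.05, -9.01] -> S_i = Random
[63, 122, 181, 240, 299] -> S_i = 63 + 59*i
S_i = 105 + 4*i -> [105, 109, 113, 117, 121]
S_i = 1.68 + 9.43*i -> [1.68, 11.11, 20.54, 29.97, 39.4]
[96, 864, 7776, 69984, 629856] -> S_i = 96*9^i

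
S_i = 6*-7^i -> [6, -42, 294, -2058, 14406]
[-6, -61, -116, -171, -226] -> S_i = -6 + -55*i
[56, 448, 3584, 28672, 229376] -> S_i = 56*8^i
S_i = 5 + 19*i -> [5, 24, 43, 62, 81]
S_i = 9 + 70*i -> [9, 79, 149, 219, 289]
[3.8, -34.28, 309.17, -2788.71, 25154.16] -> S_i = 3.80*(-9.02)^i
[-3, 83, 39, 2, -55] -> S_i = Random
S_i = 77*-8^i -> [77, -616, 4928, -39424, 315392]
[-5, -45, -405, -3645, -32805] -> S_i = -5*9^i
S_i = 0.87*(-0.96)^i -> [0.87, -0.84, 0.8, -0.77, 0.74]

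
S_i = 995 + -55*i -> [995, 940, 885, 830, 775]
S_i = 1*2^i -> [1, 2, 4, 8, 16]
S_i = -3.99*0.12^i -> [-3.99, -0.48, -0.06, -0.01, -0.0]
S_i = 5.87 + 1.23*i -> [5.87, 7.1, 8.33, 9.56, 10.79]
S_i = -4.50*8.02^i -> [-4.5, -36.09, -289.44, -2321.32, -18617.01]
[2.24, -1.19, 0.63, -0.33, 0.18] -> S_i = 2.24*(-0.53)^i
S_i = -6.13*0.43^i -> [-6.13, -2.64, -1.13, -0.49, -0.21]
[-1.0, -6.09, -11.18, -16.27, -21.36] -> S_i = -1.00 + -5.09*i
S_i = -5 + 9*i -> [-5, 4, 13, 22, 31]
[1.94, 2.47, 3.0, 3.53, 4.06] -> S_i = 1.94 + 0.53*i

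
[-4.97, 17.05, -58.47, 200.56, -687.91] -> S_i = -4.97*(-3.43)^i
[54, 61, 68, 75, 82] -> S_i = 54 + 7*i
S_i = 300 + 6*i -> [300, 306, 312, 318, 324]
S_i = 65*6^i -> [65, 390, 2340, 14040, 84240]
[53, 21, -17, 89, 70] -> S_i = Random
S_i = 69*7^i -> [69, 483, 3381, 23667, 165669]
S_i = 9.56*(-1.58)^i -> [9.56, -15.1, 23.87, -37.71, 59.58]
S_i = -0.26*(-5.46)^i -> [-0.26, 1.42, -7.75, 42.32, -231.07]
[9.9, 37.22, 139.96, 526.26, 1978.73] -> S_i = 9.90*3.76^i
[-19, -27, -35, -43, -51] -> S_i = -19 + -8*i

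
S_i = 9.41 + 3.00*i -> [9.41, 12.41, 15.41, 18.41, 21.41]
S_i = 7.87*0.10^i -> [7.87, 0.79, 0.08, 0.01, 0.0]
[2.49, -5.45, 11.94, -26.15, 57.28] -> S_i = 2.49*(-2.19)^i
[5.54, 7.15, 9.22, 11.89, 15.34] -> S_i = 5.54*1.29^i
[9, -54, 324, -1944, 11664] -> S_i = 9*-6^i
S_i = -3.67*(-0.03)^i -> [-3.67, 0.11, -0.0, 0.0, -0.0]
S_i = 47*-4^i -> [47, -188, 752, -3008, 12032]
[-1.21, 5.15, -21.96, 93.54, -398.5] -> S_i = -1.21*(-4.26)^i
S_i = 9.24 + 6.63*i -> [9.24, 15.87, 22.5, 29.13, 35.76]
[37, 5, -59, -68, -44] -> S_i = Random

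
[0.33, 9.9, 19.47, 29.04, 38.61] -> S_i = 0.33 + 9.57*i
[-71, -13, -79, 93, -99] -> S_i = Random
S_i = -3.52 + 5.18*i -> [-3.52, 1.66, 6.84, 12.02, 17.2]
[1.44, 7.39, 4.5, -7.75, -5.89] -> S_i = Random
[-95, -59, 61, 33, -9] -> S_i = Random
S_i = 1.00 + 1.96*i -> [1.0, 2.96, 4.92, 6.88, 8.84]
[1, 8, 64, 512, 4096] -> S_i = 1*8^i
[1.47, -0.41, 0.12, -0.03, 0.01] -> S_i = 1.47*(-0.28)^i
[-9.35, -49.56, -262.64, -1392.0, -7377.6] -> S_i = -9.35*5.30^i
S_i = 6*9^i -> [6, 54, 486, 4374, 39366]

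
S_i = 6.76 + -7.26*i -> [6.76, -0.5, -7.76, -15.02, -22.28]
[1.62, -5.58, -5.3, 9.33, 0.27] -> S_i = Random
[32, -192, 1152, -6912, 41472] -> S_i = 32*-6^i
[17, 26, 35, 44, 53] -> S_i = 17 + 9*i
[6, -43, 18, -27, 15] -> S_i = Random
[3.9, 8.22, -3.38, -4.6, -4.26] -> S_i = Random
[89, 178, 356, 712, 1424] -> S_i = 89*2^i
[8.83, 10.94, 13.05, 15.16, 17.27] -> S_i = 8.83 + 2.11*i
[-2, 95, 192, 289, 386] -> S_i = -2 + 97*i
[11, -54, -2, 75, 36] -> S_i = Random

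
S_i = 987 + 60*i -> [987, 1047, 1107, 1167, 1227]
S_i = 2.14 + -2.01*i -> [2.14, 0.13, -1.88, -3.89, -5.9]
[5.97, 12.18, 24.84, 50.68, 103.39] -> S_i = 5.97*2.04^i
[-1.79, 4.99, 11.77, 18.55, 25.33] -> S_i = -1.79 + 6.78*i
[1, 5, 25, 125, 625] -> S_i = 1*5^i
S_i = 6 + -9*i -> [6, -3, -12, -21, -30]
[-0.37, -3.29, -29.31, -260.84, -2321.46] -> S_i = -0.37*8.90^i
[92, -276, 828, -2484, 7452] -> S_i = 92*-3^i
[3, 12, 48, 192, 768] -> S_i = 3*4^i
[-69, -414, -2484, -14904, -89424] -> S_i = -69*6^i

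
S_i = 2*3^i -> [2, 6, 18, 54, 162]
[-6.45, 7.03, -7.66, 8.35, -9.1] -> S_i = -6.45*(-1.09)^i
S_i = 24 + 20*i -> [24, 44, 64, 84, 104]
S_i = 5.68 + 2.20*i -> [5.68, 7.88, 10.08, 12.28, 14.48]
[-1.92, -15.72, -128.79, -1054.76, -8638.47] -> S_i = -1.92*8.19^i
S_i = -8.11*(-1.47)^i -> [-8.11, 11.92, -17.52, 25.76, -37.87]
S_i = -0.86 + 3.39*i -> [-0.86, 2.53, 5.92, 9.31, 12.7]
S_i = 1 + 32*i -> [1, 33, 65, 97, 129]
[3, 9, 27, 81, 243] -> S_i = 3*3^i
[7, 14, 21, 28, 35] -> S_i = 7 + 7*i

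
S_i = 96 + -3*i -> [96, 93, 90, 87, 84]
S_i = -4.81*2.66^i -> [-4.81, -12.79, -34.03, -90.53, -240.81]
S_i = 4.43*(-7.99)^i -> [4.43, -35.4, 282.81, -2259.67, 18054.72]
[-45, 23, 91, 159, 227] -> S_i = -45 + 68*i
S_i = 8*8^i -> [8, 64, 512, 4096, 32768]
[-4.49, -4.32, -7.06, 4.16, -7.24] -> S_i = Random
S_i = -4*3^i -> [-4, -12, -36, -108, -324]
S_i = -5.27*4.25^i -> [-5.27, -22.4, -95.19, -404.55, -1719.36]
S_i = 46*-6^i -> [46, -276, 1656, -9936, 59616]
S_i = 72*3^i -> [72, 216, 648, 1944, 5832]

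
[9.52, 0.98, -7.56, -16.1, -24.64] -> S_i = 9.52 + -8.54*i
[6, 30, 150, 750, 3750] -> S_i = 6*5^i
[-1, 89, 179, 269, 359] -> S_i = -1 + 90*i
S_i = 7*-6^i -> [7, -42, 252, -1512, 9072]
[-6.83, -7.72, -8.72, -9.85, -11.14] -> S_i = -6.83*1.13^i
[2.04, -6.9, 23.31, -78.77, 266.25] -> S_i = 2.04*(-3.38)^i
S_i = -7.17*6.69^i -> [-7.17, -47.97, -320.9, -2146.83, -14362.29]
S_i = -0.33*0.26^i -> [-0.33, -0.09, -0.02, -0.01, -0.0]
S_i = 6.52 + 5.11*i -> [6.52, 11.63, 16.74, 21.85, 26.96]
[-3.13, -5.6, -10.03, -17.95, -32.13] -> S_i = -3.13*1.79^i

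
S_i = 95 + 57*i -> [95, 152, 209, 266, 323]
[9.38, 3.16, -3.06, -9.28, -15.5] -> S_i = 9.38 + -6.22*i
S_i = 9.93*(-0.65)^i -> [9.93, -6.45, 4.2, -2.73, 1.77]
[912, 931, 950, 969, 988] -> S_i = 912 + 19*i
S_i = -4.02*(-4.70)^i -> [-4.02, 18.89, -88.8, 417.37, -1961.63]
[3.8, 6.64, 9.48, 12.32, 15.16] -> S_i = 3.80 + 2.84*i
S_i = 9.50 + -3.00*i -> [9.5, 6.5, 3.5, 0.5, -2.5]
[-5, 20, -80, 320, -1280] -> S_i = -5*-4^i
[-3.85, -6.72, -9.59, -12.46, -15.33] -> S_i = -3.85 + -2.87*i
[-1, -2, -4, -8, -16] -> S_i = -1*2^i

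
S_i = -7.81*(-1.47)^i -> [-7.81, 11.48, -16.88, 24.81, -36.47]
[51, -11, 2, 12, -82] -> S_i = Random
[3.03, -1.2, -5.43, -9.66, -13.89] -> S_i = 3.03 + -4.23*i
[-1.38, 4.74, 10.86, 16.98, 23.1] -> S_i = -1.38 + 6.12*i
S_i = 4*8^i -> [4, 32, 256, 2048, 16384]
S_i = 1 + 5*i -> [1, 6, 11, 16, 21]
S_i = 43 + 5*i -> [43, 48, 53, 58, 63]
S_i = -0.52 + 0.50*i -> [-0.52, -0.02, 0.48, 0.98, 1.48]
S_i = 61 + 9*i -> [61, 70, 79, 88, 97]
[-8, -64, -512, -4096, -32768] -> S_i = -8*8^i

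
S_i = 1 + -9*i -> [1, -8, -17, -26, -35]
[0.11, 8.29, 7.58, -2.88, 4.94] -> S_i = Random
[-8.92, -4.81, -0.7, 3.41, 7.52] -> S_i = -8.92 + 4.11*i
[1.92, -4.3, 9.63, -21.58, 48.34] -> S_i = 1.92*(-2.24)^i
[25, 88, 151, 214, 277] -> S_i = 25 + 63*i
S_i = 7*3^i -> [7, 21, 63, 189, 567]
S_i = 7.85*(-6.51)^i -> [7.85, -51.1, 332.68, -2165.77, 14099.17]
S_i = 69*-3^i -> [69, -207, 621, -1863, 5589]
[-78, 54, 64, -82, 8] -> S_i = Random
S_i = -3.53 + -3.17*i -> [-3.53, -6.7, -9.87, -13.04, -16.21]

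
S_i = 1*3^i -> [1, 3, 9, 27, 81]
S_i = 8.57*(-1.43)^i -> [8.57, -12.26, 17.52, -25.06, 35.84]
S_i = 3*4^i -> [3, 12, 48, 192, 768]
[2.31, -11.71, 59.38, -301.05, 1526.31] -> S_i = 2.31*(-5.07)^i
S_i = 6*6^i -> [6, 36, 216, 1296, 7776]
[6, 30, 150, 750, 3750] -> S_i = 6*5^i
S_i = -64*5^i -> [-64, -320, -1600, -8000, -40000]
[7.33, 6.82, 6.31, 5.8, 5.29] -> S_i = 7.33 + -0.51*i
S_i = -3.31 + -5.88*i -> [-3.31, -9.19, -15.07, -20.95, -26.83]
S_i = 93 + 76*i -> [93, 169, 245, 321, 397]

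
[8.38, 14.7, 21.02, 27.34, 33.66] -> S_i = 8.38 + 6.32*i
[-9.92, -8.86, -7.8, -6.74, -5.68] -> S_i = -9.92 + 1.06*i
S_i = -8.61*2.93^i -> [-8.61, -25.23, -73.92, -216.57, -634.56]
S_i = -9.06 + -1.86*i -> [-9.06, -10.92, -12.78, -14.64, -16.5]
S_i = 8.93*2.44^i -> [8.93, 21.79, 53.17, 129.72, 316.53]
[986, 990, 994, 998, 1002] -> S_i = 986 + 4*i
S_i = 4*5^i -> [4, 20, 100, 500, 2500]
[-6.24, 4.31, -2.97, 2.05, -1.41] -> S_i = -6.24*(-0.69)^i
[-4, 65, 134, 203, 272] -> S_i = -4 + 69*i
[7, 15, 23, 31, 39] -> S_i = 7 + 8*i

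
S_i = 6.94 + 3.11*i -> [6.94, 10.05, 13.16, 16.27, 19.38]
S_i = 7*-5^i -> [7, -35, 175, -875, 4375]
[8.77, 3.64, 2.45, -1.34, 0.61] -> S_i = Random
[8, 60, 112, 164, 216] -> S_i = 8 + 52*i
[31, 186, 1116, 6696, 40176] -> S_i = 31*6^i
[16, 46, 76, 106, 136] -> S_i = 16 + 30*i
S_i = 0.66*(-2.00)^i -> [0.66, -1.32, 2.64, -5.28, 10.56]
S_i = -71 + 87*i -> [-71, 16, 103, 190, 277]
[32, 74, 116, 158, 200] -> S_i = 32 + 42*i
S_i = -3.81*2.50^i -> [-3.81, -9.52, -23.81, -59.53, -148.83]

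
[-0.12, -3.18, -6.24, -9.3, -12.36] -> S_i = -0.12 + -3.06*i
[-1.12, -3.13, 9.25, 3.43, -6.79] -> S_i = Random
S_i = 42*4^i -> [42, 168, 672, 2688, 10752]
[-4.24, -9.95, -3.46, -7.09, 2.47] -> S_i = Random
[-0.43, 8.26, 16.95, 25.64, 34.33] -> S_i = -0.43 + 8.69*i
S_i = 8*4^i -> [8, 32, 128, 512, 2048]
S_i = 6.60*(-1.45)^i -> [6.6, -9.57, 13.88, -20.12, 29.18]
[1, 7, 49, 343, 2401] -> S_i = 1*7^i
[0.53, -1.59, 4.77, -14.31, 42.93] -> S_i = 0.53*(-3.00)^i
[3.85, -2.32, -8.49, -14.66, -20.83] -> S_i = 3.85 + -6.17*i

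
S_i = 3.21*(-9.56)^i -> [3.21, -30.69, 293.37, -2804.65, 26812.46]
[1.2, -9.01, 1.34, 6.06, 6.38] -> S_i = Random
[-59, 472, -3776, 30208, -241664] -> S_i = -59*-8^i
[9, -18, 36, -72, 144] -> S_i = 9*-2^i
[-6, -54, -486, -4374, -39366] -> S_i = -6*9^i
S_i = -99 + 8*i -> [-99, -91, -83, -75, -67]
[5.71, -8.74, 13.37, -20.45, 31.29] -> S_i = 5.71*(-1.53)^i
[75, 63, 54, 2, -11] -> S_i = Random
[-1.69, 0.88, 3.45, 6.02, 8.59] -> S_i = -1.69 + 2.57*i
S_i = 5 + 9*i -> [5, 14, 23, 32, 41]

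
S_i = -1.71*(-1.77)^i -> [-1.71, 3.03, -5.36, 9.48, -16.78]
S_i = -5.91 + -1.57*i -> [-5.91, -7.48, -9.05, -10.62, -12.19]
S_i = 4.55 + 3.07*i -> [4.55, 7.62, 10.69, 13.76, 16.83]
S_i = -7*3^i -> [-7, -21, -63, -189, -567]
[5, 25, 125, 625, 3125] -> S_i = 5*5^i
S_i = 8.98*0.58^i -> [8.98, 5.21, 3.02, 1.75, 1.02]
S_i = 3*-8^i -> [3, -24, 192, -1536, 12288]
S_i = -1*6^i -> [-1, -6, -36, -216, -1296]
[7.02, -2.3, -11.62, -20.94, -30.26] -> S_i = 7.02 + -9.32*i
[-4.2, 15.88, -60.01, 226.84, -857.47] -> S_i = -4.20*(-3.78)^i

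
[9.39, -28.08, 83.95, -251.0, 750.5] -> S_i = 9.39*(-2.99)^i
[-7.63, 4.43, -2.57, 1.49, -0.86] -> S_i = -7.63*(-0.58)^i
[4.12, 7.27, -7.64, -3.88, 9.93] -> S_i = Random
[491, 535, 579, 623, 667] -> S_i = 491 + 44*i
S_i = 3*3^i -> [3, 9, 27, 81, 243]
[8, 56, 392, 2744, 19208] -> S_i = 8*7^i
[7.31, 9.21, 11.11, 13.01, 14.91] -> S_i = 7.31 + 1.90*i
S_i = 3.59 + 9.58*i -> [3.59, 13.17, 22.75, 32.33, 41.91]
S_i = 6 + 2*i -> [6, 8, 10, 12, 14]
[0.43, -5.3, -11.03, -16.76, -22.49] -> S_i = 0.43 + -5.73*i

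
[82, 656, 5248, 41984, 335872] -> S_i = 82*8^i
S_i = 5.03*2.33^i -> [5.03, 11.72, 27.31, 63.63, 148.25]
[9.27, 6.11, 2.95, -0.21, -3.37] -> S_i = 9.27 + -3.16*i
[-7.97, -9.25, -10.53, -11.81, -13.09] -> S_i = -7.97 + -1.28*i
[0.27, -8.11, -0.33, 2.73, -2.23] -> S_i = Random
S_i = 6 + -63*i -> [6, -57, -120, -183, -246]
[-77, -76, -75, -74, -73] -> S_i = -77 + 1*i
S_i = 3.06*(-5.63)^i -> [3.06, -17.23, 96.99, -546.07, 3074.36]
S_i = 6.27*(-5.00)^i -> [6.27, -31.35, 156.75, -783.75, 3918.75]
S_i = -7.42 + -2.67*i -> [-7.42, -10.09, -12.76, -15.43, -18.1]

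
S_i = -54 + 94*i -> [-54, 40, 134, 228, 322]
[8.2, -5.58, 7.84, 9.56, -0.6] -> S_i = Random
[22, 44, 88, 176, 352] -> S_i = 22*2^i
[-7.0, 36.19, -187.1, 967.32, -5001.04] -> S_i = -7.00*(-5.17)^i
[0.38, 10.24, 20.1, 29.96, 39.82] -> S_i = 0.38 + 9.86*i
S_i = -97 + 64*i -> [-97, -33, 31, 95, 159]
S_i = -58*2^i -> [-58, -116, -232, -464, -928]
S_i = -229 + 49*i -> [-229, -180, -131, -82, -33]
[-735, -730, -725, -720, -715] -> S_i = -735 + 5*i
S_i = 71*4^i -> [71, 284, 1136, 4544, 18176]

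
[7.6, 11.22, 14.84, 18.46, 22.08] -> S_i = 7.60 + 3.62*i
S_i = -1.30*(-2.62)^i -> [-1.3, 3.41, -8.92, 23.38, -61.26]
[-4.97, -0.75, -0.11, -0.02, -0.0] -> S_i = -4.97*0.15^i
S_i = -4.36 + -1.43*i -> [-4.36, -5.79, -7.22, -8.65, -10.08]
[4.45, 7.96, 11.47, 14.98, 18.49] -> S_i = 4.45 + 3.51*i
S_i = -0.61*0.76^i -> [-0.61, -0.46, -0.35, -0.27, -0.2]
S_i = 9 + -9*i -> [9, 0, -9, -18, -27]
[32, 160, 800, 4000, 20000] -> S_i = 32*5^i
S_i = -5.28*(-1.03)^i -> [-5.28, 5.44, -5.6, 5.77, -5.94]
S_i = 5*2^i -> [5, 10, 20, 40, 80]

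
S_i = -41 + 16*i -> [-41, -25, -9, 7, 23]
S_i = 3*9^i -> [3, 27, 243, 2187, 19683]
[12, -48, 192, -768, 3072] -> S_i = 12*-4^i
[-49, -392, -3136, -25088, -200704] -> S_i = -49*8^i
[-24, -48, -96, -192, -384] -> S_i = -24*2^i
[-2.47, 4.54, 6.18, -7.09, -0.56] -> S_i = Random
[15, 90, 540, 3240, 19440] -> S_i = 15*6^i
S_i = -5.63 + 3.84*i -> [-5.63, -1.79, 2.05, 5.89, 9.73]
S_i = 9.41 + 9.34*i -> [9.41, 18.75, 28.09, 37.43, 46.77]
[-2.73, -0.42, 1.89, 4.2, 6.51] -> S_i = -2.73 + 2.31*i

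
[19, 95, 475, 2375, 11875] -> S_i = 19*5^i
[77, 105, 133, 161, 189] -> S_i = 77 + 28*i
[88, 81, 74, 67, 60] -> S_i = 88 + -7*i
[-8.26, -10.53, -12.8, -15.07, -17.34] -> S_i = -8.26 + -2.27*i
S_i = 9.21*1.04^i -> [9.21, 9.58, 9.96, 10.36, 10.77]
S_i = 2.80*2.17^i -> [2.8, 6.08, 13.18, 28.61, 62.09]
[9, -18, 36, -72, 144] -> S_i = 9*-2^i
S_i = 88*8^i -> [88, 704, 5632, 45056, 360448]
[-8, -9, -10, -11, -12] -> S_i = -8 + -1*i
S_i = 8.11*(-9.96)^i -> [8.11, -80.78, 804.52, -8013.07, 79810.16]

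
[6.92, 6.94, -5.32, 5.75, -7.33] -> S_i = Random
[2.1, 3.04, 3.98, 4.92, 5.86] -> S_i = 2.10 + 0.94*i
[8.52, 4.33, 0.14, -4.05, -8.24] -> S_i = 8.52 + -4.19*i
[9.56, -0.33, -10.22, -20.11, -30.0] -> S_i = 9.56 + -9.89*i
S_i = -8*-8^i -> [-8, 64, -512, 4096, -32768]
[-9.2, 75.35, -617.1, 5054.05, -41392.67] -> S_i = -9.20*(-8.19)^i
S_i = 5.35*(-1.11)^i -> [5.35, -5.94, 6.59, -7.32, 8.12]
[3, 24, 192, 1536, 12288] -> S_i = 3*8^i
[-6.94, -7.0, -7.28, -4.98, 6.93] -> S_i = Random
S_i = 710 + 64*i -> [710, 774, 838, 902, 966]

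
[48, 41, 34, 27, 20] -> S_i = 48 + -7*i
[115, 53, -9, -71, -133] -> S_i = 115 + -62*i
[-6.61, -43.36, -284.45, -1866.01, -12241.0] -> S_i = -6.61*6.56^i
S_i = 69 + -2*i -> [69, 67, 65, 63, 61]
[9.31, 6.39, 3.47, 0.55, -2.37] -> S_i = 9.31 + -2.92*i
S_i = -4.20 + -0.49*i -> [-4.2, -4.69, -5.18, -5.67, -6.16]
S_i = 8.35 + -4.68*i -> [8.35, 3.67, -1.01, -5.69, -10.37]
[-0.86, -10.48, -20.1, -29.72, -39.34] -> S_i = -0.86 + -9.62*i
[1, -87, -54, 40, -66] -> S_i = Random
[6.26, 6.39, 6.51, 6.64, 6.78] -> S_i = 6.26*1.02^i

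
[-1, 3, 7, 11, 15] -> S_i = -1 + 4*i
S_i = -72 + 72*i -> [-72, 0, 72, 144, 216]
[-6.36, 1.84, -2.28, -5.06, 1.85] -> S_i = Random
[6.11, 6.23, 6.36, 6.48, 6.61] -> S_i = 6.11*1.02^i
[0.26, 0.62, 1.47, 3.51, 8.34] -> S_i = 0.26*2.38^i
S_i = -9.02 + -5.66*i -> [-9.02, -14.68, -20.34, -26.0, -31.66]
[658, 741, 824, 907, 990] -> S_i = 658 + 83*i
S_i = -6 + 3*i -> [-6, -3, 0, 3, 6]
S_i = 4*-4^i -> [4, -16, 64, -256, 1024]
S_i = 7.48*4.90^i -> [7.48, 36.65, 179.59, 880.01, 4312.07]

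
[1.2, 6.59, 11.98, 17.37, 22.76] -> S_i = 1.20 + 5.39*i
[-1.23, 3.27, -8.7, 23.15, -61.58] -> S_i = -1.23*(-2.66)^i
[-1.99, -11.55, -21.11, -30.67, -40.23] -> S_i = -1.99 + -9.56*i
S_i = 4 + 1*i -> [4, 5, 6, 7, 8]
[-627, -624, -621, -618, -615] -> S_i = -627 + 3*i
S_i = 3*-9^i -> [3, -27, 243, -2187, 19683]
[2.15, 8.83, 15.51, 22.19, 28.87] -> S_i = 2.15 + 6.68*i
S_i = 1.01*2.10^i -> [1.01, 2.12, 4.45, 9.35, 19.64]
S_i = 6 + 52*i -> [6, 58, 110, 162, 214]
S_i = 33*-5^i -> [33, -165, 825, -4125, 20625]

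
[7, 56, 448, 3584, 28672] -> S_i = 7*8^i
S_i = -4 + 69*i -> [-4, 65, 134, 203, 272]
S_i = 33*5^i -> [33, 165, 825, 4125, 20625]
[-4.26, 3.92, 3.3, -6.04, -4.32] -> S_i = Random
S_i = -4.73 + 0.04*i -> [-4.73, -4.69, -4.65, -4.61, -4.57]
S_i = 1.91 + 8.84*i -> [1.91, 10.75, 19.59, 28.43, 37.27]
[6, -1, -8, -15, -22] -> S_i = 6 + -7*i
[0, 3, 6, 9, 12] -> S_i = 0 + 3*i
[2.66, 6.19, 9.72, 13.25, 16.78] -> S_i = 2.66 + 3.53*i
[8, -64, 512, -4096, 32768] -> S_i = 8*-8^i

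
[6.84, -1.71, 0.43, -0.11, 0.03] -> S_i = 6.84*(-0.25)^i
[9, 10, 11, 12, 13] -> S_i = 9 + 1*i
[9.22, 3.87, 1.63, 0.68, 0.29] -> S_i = 9.22*0.42^i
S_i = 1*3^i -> [1, 3, 9, 27, 81]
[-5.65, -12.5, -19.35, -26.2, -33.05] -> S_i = -5.65 + -6.85*i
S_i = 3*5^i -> [3, 15, 75, 375, 1875]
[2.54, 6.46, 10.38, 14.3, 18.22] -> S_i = 2.54 + 3.92*i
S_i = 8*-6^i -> [8, -48, 288, -1728, 10368]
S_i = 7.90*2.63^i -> [7.9, 20.78, 54.64, 143.71, 377.96]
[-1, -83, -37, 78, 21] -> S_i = Random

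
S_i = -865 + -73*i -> [-865, -938, -1011, -1084, -1157]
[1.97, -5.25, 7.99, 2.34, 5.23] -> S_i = Random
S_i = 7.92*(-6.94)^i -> [7.92, -54.96, 381.46, -2647.3, 18372.28]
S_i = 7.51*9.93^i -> [7.51, 74.57, 740.52, 7353.39, 73019.18]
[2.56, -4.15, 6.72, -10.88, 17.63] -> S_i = 2.56*(-1.62)^i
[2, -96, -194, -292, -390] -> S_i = 2 + -98*i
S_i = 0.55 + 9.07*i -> [0.55, 9.62, 18.69, 27.76, 36.83]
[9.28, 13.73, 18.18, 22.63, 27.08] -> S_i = 9.28 + 4.45*i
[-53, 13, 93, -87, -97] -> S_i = Random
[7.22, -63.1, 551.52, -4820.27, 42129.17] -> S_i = 7.22*(-8.74)^i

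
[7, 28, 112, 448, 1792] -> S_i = 7*4^i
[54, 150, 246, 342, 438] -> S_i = 54 + 96*i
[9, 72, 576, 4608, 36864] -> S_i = 9*8^i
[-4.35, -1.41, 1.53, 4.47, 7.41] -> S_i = -4.35 + 2.94*i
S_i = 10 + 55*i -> [10, 65, 120, 175, 230]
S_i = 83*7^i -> [83, 581, 4067, 28469, 199283]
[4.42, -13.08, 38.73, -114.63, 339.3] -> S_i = 4.42*(-2.96)^i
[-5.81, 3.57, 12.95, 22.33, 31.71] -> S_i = -5.81 + 9.38*i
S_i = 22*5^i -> [22, 110, 550, 2750, 13750]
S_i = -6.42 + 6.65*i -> [-6.42, 0.23, 6.88, 13.53, 20.18]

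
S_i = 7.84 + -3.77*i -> [7.84, 4.07, 0.3, -3.47, -7.24]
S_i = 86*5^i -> [86, 430, 2150, 10750, 53750]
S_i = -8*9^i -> [-8, -72, -648, -5832, -52488]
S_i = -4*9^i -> [-4, -36, -324, -2916, -26244]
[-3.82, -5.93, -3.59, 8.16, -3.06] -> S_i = Random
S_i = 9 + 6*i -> [9, 15, 21, 27, 33]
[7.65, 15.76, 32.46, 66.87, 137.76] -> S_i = 7.65*2.06^i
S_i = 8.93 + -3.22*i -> [8.93, 5.71, 2.49, -0.73, -3.95]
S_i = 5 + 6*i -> [5, 11, 17, 23, 29]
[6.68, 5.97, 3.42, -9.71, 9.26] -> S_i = Random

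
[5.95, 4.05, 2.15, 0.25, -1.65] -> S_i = 5.95 + -1.90*i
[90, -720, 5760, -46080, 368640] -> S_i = 90*-8^i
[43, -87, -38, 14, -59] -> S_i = Random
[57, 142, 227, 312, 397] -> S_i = 57 + 85*i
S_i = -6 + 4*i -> [-6, -2, 2, 6, 10]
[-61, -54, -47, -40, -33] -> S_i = -61 + 7*i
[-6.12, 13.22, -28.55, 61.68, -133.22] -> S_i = -6.12*(-2.16)^i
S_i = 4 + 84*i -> [4, 88, 172, 256, 340]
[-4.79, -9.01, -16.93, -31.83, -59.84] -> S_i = -4.79*1.88^i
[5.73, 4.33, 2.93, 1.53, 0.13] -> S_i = 5.73 + -1.40*i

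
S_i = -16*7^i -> [-16, -112, -784, -5488, -38416]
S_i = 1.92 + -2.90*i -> [1.92, -0.98, -3.88, -6.78, -9.68]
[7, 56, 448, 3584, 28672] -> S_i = 7*8^i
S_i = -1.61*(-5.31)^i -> [-1.61, 8.55, -45.4, 241.05, -1279.98]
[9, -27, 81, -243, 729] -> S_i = 9*-3^i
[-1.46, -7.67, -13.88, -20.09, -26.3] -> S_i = -1.46 + -6.21*i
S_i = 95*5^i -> [95, 475, 2375, 11875, 59375]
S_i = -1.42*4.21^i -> [-1.42, -5.98, -25.17, -105.96, -446.08]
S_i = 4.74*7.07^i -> [4.74, 33.51, 236.93, 1675.08, 11842.84]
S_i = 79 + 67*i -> [79, 146, 213, 280, 347]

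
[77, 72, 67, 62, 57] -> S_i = 77 + -5*i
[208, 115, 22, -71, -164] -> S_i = 208 + -93*i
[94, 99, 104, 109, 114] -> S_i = 94 + 5*i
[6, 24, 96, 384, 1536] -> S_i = 6*4^i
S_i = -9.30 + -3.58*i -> [-9.3, -12.88, -16.46, -20.04, -23.62]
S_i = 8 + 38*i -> [8, 46, 84, 122, 160]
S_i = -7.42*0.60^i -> [-7.42, -4.45, -2.67, -1.6, -0.96]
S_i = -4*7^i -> [-4, -28, -196, -1372, -9604]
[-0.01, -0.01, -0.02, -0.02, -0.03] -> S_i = -0.01*1.35^i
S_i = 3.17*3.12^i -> [3.17, 9.89, 30.86, 96.28, 300.38]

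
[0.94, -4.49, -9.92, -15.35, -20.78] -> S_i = 0.94 + -5.43*i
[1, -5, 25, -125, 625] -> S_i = 1*-5^i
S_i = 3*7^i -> [3, 21, 147, 1029, 7203]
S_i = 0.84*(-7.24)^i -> [0.84, -6.08, 44.03, -318.78, 2307.99]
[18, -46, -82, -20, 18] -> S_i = Random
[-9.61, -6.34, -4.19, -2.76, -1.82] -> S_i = -9.61*0.66^i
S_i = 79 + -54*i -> [79, 25, -29, -83, -137]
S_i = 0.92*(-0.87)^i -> [0.92, -0.8, 0.7, -0.61, 0.53]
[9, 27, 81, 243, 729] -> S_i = 9*3^i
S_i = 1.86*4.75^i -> [1.86, 8.84, 41.97, 199.34, 946.86]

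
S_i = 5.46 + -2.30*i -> [5.46, 3.16, 0.86, -1.44, -3.74]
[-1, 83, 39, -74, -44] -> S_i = Random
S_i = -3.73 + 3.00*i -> [-3.73, -0.73, 2.27, 5.27, 8.27]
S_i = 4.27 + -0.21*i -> [4.27, 4.06, 3.85, 3.64, 3.43]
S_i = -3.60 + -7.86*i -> [-3.6, -11.46, -19.32, -27.18, -35.04]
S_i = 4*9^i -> [4, 36, 324, 2916, 26244]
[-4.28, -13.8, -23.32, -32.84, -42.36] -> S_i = -4.28 + -9.52*i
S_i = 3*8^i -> [3, 24, 192, 1536, 12288]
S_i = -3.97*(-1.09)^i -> [-3.97, 4.33, -4.72, 5.14, -5.6]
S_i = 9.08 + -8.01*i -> [9.08, 1.07, -6.94, -14.95, -22.96]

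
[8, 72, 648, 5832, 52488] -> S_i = 8*9^i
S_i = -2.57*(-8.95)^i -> [-2.57, 23.0, -205.86, 1842.48, -16490.18]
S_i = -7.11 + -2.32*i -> [-7.11, -9.43, -11.75, -14.07, -16.39]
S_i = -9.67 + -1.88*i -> [-9.67, -11.55, -13.43, -15.31, -17.19]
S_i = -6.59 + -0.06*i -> [-6.59, -6.65, -6.71, -6.77, -6.83]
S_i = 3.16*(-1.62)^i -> [3.16, -5.12, 8.29, -13.43, 21.76]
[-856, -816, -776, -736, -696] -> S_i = -856 + 40*i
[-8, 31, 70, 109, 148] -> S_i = -8 + 39*i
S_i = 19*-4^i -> [19, -76, 304, -1216, 4864]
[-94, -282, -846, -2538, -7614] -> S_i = -94*3^i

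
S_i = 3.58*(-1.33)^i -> [3.58, -4.76, 6.33, -8.42, 11.2]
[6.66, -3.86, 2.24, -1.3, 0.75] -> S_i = 6.66*(-0.58)^i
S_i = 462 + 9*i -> [462, 471, 480, 489, 498]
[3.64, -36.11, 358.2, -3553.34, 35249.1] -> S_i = 3.64*(-9.92)^i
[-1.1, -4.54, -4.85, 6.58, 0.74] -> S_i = Random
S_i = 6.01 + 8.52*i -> [6.01, 14.53, 23.05, 31.57, 40.09]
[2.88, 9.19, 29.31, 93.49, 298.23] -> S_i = 2.88*3.19^i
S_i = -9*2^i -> [-9, -18, -36, -72, -144]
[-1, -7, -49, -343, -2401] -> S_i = -1*7^i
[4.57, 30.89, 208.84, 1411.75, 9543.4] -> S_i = 4.57*6.76^i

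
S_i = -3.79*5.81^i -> [-3.79, -22.02, -127.94, -743.31, -4318.61]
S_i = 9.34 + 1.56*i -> [9.34, 10.9, 12.46, 14.02, 15.58]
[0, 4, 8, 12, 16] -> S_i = 0 + 4*i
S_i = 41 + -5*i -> [41, 36, 31, 26, 21]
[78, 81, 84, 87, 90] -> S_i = 78 + 3*i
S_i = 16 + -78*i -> [16, -62, -140, -218, -296]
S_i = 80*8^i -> [80, 640, 5120, 40960, 327680]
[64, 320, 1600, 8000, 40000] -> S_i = 64*5^i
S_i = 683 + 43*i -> [683, 726, 769, 812, 855]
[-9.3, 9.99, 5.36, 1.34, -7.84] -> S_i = Random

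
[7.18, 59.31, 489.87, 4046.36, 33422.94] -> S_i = 7.18*8.26^i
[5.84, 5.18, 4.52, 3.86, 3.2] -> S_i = 5.84 + -0.66*i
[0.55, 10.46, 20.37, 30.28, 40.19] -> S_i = 0.55 + 9.91*i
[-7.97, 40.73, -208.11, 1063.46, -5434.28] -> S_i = -7.97*(-5.11)^i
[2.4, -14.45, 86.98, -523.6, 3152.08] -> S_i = 2.40*(-6.02)^i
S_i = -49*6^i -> [-49, -294, -1764, -10584, -63504]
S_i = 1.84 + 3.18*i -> [1.84, 5.02, 8.2, 11.38, 14.56]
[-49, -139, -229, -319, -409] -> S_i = -49 + -90*i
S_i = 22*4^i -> [22, 88, 352, 1408, 5632]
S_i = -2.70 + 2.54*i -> [-2.7, -0.16, 2.38, 4.92, 7.46]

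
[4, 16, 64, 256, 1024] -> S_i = 4*4^i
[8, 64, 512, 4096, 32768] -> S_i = 8*8^i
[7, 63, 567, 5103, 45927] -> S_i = 7*9^i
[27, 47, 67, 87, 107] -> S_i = 27 + 20*i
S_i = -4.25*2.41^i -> [-4.25, -10.24, -24.68, -59.49, -143.37]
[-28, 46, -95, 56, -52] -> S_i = Random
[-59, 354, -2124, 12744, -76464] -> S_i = -59*-6^i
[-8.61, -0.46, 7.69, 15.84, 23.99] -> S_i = -8.61 + 8.15*i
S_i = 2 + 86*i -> [2, 88, 174, 260, 346]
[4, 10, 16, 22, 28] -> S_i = 4 + 6*i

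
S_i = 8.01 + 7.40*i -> [8.01, 15.41, 22.81, 30.21, 37.61]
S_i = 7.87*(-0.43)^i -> [7.87, -3.38, 1.46, -0.63, 0.27]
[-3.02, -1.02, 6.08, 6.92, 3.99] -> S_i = Random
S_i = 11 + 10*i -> [11, 21, 31, 41, 51]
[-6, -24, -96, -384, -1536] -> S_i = -6*4^i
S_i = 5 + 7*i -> [5, 12, 19, 26, 33]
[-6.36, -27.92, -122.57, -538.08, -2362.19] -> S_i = -6.36*4.39^i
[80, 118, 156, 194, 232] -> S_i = 80 + 38*i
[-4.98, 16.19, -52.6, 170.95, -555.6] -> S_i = -4.98*(-3.25)^i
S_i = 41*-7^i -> [41, -287, 2009, -14063, 98441]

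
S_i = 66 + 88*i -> [66, 154, 242, 330, 418]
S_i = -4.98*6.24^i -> [-4.98, -31.08, -193.91, -1209.99, -7550.36]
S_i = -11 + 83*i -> [-11, 72, 155, 238, 321]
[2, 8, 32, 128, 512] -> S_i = 2*4^i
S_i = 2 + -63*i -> [2, -61, -124, -187, -250]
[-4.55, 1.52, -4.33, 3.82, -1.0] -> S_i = Random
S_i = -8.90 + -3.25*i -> [-8.9, -12.15, -15.4, -18.65, -21.9]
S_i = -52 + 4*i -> [-52, -48, -44, -40, -36]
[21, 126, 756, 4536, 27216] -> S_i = 21*6^i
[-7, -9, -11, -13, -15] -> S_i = -7 + -2*i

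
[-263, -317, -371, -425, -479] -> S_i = -263 + -54*i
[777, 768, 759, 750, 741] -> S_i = 777 + -9*i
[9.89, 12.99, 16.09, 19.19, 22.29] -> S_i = 9.89 + 3.10*i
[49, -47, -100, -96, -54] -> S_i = Random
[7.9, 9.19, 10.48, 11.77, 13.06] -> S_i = 7.90 + 1.29*i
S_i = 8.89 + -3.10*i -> [8.89, 5.79, 2.69, -0.41, -3.51]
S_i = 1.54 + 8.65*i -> [1.54, 10.19, 18.84, 27.49, 36.14]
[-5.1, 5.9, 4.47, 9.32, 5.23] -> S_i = Random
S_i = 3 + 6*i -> [3, 9, 15, 21, 27]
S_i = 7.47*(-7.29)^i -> [7.47, -54.46, 396.99, -2894.03, 21097.49]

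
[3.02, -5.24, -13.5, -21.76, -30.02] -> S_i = 3.02 + -8.26*i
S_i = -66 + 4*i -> [-66, -62, -58, -54, -50]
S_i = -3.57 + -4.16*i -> [-3.57, -7.73, -11.89, -16.05, -20.21]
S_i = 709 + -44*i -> [709, 665, 621, 577, 533]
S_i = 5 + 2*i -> [5, 7, 9, 11, 13]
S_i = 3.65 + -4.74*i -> [3.65, -1.09, -5.83, -10.57, -15.31]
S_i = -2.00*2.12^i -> [-2.0, -4.24, -8.99, -19.06, -40.4]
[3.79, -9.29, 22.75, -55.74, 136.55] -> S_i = 3.79*(-2.45)^i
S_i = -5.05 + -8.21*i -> [-5.05, -13.26, -21.47, -29.68, -37.89]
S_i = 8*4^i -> [8, 32, 128, 512, 2048]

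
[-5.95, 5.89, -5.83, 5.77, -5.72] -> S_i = -5.95*(-0.99)^i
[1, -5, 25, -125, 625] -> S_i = 1*-5^i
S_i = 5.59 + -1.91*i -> [5.59, 3.68, 1.77, -0.14, -2.05]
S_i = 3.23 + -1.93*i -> [3.23, 1.3, -0.63, -2.56, -4.49]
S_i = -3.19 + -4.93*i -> [-3.19, -8.12, -13.05, -17.98, -22.91]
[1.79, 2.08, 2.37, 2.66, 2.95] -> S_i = 1.79 + 0.29*i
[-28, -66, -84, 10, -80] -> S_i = Random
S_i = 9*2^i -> [9, 18, 36, 72, 144]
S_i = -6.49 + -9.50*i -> [-6.49, -15.99, -25.49, -34.99, -44.49]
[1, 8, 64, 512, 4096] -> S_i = 1*8^i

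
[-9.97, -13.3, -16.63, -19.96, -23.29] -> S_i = -9.97 + -3.33*i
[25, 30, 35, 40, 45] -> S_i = 25 + 5*i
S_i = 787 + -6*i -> [787, 781, 775, 769, 763]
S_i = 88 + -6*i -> [88, 82, 76, 70, 64]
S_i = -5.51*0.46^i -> [-5.51, -2.53, -1.17, -0.54, -0.25]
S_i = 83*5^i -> [83, 415, 2075, 10375, 51875]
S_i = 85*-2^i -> [85, -170, 340, -680, 1360]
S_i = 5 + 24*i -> [5, 29, 53, 77, 101]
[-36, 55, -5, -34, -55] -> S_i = Random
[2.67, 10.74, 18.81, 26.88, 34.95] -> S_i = 2.67 + 8.07*i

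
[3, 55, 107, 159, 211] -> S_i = 3 + 52*i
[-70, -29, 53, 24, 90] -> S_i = Random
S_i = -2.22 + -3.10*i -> [-2.22, -5.32, -8.42, -11.52, -14.62]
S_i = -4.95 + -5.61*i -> [-4.95, -10.56, -16.17, -21.78, -27.39]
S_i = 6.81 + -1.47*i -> [6.81, 5.34, 3.87, 2.4, 0.93]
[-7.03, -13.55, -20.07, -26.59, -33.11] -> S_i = -7.03 + -6.52*i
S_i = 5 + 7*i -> [5, 12, 19, 26, 33]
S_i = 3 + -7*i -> [3, -4, -11, -18, -25]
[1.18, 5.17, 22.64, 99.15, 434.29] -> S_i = 1.18*4.38^i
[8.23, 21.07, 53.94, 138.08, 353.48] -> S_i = 8.23*2.56^i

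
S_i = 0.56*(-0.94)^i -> [0.56, -0.53, 0.49, -0.47, 0.44]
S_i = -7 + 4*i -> [-7, -3, 1, 5, 9]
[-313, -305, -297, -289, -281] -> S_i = -313 + 8*i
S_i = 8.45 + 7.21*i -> [8.45, 15.66, 22.87, 30.08, 37.29]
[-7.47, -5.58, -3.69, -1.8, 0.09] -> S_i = -7.47 + 1.89*i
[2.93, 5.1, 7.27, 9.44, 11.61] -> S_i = 2.93 + 2.17*i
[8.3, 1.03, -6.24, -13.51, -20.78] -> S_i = 8.30 + -7.27*i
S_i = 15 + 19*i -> [15, 34, 53, 72, 91]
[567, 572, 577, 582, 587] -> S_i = 567 + 5*i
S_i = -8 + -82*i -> [-8, -90, -172, -254, -336]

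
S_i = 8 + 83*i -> [8, 91, 174, 257, 340]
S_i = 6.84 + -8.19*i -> [6.84, -1.35, -9.54, -17.73, -25.92]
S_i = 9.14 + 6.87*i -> [9.14, 16.01, 22.88, 29.75, 36.62]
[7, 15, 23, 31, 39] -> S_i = 7 + 8*i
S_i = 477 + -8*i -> [477, 469, 461, 453, 445]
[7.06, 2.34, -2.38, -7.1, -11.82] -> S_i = 7.06 + -4.72*i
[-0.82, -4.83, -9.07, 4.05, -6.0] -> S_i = Random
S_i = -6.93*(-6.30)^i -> [-6.93, 43.66, -275.05, 1732.83, -10916.8]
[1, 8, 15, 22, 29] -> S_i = 1 + 7*i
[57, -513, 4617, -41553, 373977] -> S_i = 57*-9^i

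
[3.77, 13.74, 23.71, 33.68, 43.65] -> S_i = 3.77 + 9.97*i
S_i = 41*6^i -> [41, 246, 1476, 8856, 53136]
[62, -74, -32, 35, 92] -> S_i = Random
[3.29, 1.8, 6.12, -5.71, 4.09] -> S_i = Random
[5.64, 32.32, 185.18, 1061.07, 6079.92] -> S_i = 5.64*5.73^i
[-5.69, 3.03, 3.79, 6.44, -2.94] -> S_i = Random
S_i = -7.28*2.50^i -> [-7.28, -18.2, -45.5, -113.75, -284.38]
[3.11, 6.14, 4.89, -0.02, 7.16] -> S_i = Random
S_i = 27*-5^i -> [27, -135, 675, -3375, 16875]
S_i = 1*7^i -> [1, 7, 49, 343, 2401]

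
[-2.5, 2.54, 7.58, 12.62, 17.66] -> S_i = -2.50 + 5.04*i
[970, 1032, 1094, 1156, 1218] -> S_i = 970 + 62*i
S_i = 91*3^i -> [91, 273, 819, 2457, 7371]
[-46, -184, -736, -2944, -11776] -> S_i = -46*4^i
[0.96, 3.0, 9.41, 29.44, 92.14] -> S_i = 0.96*3.13^i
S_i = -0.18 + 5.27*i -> [-0.18, 5.09, 10.36, 15.63, 20.9]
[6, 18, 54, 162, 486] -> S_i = 6*3^i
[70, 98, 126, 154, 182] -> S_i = 70 + 28*i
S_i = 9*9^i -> [9, 81, 729, 6561, 59049]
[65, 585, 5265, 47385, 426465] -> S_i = 65*9^i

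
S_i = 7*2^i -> [7, 14, 28, 56, 112]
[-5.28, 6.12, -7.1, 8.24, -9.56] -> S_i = -5.28*(-1.16)^i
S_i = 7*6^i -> [7, 42, 252, 1512, 9072]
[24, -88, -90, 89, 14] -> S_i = Random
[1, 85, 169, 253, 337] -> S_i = 1 + 84*i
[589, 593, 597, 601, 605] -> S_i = 589 + 4*i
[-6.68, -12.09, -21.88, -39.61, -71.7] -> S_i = -6.68*1.81^i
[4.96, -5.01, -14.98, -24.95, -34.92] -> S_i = 4.96 + -9.97*i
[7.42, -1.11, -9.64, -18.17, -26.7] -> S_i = 7.42 + -8.53*i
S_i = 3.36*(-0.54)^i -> [3.36, -1.81, 0.98, -0.53, 0.29]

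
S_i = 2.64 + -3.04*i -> [2.64, -0.4, -3.44, -6.48, -9.52]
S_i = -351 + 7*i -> [-351, -344, -337, -330, -323]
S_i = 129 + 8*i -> [129, 137, 145, 153, 161]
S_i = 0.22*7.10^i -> [0.22, 1.56, 11.09, 78.74, 559.06]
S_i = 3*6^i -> [3, 18, 108, 648, 3888]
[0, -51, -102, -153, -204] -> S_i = 0 + -51*i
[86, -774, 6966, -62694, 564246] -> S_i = 86*-9^i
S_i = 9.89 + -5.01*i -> [9.89, 4.88, -0.13, -5.14, -10.15]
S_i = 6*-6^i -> [6, -36, 216, -1296, 7776]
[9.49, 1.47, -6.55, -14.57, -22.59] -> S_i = 9.49 + -8.02*i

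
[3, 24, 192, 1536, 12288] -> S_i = 3*8^i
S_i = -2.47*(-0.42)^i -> [-2.47, 1.04, -0.44, 0.18, -0.08]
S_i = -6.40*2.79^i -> [-6.4, -17.86, -49.82, -138.99, -387.79]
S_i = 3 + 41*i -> [3, 44, 85, 126, 167]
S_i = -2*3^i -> [-2, -6, -18, -54, -162]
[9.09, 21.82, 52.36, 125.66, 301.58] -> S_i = 9.09*2.40^i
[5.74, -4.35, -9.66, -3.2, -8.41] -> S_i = Random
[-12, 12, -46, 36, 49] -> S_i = Random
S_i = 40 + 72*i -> [40, 112, 184, 256, 328]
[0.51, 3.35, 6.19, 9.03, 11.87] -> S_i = 0.51 + 2.84*i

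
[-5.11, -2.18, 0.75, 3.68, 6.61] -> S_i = -5.11 + 2.93*i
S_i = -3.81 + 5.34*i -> [-3.81, 1.53, 6.87, 12.21, 17.55]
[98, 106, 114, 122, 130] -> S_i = 98 + 8*i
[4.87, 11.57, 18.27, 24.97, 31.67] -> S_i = 4.87 + 6.70*i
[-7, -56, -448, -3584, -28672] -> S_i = -7*8^i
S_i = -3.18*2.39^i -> [-3.18, -7.6, -18.16, -43.41, -103.76]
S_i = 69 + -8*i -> [69, 61, 53, 45, 37]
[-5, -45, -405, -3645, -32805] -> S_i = -5*9^i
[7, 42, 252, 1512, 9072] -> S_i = 7*6^i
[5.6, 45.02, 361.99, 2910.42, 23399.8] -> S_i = 5.60*8.04^i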